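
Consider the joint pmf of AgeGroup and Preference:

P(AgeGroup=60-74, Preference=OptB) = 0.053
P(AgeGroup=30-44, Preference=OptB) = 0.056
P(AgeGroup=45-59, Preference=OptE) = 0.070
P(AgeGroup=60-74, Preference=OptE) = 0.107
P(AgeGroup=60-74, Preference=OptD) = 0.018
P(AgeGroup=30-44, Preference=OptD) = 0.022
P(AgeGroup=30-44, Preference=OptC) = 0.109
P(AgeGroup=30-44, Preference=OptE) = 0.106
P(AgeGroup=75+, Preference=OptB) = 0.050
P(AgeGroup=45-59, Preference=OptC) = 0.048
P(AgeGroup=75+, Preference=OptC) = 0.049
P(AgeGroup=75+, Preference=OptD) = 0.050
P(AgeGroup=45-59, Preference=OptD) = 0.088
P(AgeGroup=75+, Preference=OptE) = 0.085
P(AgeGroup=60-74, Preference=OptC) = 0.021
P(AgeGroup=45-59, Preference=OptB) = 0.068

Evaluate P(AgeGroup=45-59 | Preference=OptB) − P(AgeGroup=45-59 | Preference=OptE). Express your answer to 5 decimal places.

P(Preference=OptB) = 0.056 + 0.068 + 0.053 + 0.050 = 0.227; P(AgeGroup=45-59 | Preference=OptB) = 0.068/0.227 = 0.299559.
P(Preference=OptE) = 0.106 + 0.070 + 0.107 + 0.085 = 0.368; P(AgeGroup=45-59 | Preference=OptE) = 0.070/0.368 = 0.190217.
Difference = 0.10934.

0.10934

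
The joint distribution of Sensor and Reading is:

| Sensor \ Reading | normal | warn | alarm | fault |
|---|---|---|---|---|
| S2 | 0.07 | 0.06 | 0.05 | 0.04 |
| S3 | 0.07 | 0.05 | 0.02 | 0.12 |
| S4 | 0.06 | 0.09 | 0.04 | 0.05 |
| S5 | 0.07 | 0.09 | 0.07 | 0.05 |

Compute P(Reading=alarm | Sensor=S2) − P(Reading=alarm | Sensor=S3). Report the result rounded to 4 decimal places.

P(Sensor=S2) = 0.07 + 0.06 + 0.05 + 0.04 = 0.22; P(Reading=alarm | Sensor=S2) = 0.05/0.22 = 0.22727.
P(Sensor=S3) = 0.07 + 0.05 + 0.02 + 0.12 = 0.26; P(Reading=alarm | Sensor=S3) = 0.02/0.26 = 0.07692.
Difference = 0.1503.

0.1503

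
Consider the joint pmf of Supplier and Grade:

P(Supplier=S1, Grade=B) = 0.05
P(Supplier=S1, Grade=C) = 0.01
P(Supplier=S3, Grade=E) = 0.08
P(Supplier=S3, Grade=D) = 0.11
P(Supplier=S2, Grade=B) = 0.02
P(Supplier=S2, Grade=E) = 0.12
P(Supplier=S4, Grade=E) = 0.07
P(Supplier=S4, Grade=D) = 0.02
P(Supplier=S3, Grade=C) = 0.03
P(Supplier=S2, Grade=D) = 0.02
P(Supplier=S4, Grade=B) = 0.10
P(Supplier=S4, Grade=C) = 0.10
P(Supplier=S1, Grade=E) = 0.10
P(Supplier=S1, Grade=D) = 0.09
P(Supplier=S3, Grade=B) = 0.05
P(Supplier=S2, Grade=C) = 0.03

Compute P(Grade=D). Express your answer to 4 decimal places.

0.2400

P(Grade=D) = 0.09 + 0.02 + 0.11 + 0.02 = 0.24.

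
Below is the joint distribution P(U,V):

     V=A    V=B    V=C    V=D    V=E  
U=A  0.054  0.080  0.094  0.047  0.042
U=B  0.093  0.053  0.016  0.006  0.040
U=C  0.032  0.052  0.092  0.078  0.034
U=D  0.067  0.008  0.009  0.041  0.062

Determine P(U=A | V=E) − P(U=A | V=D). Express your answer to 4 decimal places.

-0.0373

P(V=E) = 0.042 + 0.040 + 0.034 + 0.062 = 0.178; P(U=A | V=E) = 0.042/0.178 = 0.23596.
P(V=D) = 0.047 + 0.006 + 0.078 + 0.041 = 0.172; P(U=A | V=D) = 0.047/0.172 = 0.27326.
Difference = -0.0373.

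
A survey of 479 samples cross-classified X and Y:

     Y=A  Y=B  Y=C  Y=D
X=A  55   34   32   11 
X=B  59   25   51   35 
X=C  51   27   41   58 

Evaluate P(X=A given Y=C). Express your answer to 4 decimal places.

0.2581

Total with Y=C: 32 + 51 + 41 = 124.
P(X=A | Y=C) = 32/124 = 0.2581.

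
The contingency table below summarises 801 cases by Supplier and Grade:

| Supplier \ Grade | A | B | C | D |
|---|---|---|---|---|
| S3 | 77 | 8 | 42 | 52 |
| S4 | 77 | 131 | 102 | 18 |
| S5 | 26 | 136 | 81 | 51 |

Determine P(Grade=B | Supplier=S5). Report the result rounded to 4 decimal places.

0.4626

Total with Supplier=S5: 26 + 136 + 81 + 51 = 294.
P(Grade=B | Supplier=S5) = 136/294 = 0.4626.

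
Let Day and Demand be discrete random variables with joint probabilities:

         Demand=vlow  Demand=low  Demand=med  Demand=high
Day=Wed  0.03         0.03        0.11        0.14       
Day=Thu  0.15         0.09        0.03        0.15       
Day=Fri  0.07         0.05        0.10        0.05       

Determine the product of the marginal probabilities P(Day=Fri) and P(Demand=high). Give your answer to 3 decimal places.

0.092

P(Day=Fri) = 0.07 + 0.05 + 0.10 + 0.05 = 0.27.
P(Demand=high) = 0.14 + 0.15 + 0.05 = 0.34.
Product: 0.27 × 0.34 = 0.092.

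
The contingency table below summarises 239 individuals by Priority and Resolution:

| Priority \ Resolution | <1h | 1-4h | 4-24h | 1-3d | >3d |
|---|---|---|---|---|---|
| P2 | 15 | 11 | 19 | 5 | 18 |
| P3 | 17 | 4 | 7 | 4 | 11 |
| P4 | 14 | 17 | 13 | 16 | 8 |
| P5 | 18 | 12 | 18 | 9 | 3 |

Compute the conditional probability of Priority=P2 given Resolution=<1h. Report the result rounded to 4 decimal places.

Total with Resolution=<1h: 15 + 17 + 14 + 18 = 64.
P(Priority=P2 | Resolution=<1h) = 15/64 = 0.2344.

0.2344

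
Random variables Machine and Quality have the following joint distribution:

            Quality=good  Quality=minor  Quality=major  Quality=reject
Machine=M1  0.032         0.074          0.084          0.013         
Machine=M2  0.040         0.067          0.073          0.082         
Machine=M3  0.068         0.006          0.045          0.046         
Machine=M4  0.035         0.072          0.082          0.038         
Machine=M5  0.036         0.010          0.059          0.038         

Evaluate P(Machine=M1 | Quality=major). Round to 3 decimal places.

0.245

P(Quality=major) = 0.084 + 0.073 + 0.045 + 0.082 + 0.059 = 0.343.
P(Machine=M1 | Quality=major) = 0.084/0.343 = 0.245.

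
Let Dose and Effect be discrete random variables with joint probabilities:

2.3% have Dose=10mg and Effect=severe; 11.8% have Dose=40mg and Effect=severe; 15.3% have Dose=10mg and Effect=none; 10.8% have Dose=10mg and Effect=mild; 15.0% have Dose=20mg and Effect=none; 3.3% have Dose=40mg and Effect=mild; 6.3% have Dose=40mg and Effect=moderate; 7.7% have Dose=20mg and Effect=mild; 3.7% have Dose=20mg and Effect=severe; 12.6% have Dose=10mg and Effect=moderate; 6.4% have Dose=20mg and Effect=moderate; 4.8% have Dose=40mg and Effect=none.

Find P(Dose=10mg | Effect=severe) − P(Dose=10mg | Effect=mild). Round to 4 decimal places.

-0.3662

P(Effect=severe) = 0.023 + 0.037 + 0.118 = 0.178; P(Dose=10mg | Effect=severe) = 0.023/0.178 = 0.12921.
P(Effect=mild) = 0.108 + 0.077 + 0.033 = 0.218; P(Dose=10mg | Effect=mild) = 0.108/0.218 = 0.49541.
Difference = -0.3662.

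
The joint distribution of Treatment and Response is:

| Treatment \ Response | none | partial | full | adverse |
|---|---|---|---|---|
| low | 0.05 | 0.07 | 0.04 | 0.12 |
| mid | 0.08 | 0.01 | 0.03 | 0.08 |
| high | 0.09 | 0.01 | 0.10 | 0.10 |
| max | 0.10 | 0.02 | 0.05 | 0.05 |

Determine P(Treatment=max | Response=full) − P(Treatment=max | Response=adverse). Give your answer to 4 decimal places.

P(Response=full) = 0.04 + 0.03 + 0.10 + 0.05 = 0.22; P(Treatment=max | Response=full) = 0.05/0.22 = 0.22727.
P(Response=adverse) = 0.12 + 0.08 + 0.10 + 0.05 = 0.35; P(Treatment=max | Response=adverse) = 0.05/0.35 = 0.14286.
Difference = 0.0844.

0.0844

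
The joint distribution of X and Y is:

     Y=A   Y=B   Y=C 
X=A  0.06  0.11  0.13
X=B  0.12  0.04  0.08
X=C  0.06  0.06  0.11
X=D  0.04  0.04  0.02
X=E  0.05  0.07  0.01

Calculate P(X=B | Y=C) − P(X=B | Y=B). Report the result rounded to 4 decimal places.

P(Y=C) = 0.13 + 0.08 + 0.11 + 0.02 + 0.01 = 0.35; P(X=B | Y=C) = 0.08/0.35 = 0.22857.
P(Y=B) = 0.11 + 0.04 + 0.06 + 0.04 + 0.07 = 0.32; P(X=B | Y=B) = 0.04/0.32 = 0.12500.
Difference = 0.1036.

0.1036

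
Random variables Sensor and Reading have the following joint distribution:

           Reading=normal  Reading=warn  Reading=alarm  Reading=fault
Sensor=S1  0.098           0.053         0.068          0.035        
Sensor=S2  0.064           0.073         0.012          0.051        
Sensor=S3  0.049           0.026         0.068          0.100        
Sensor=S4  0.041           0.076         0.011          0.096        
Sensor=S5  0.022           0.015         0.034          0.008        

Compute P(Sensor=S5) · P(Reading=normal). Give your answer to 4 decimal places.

P(Sensor=S5) = 0.022 + 0.015 + 0.034 + 0.008 = 0.079.
P(Reading=normal) = 0.098 + 0.064 + 0.049 + 0.041 + 0.022 = 0.274.
Product: 0.079 × 0.274 = 0.0216.

0.0216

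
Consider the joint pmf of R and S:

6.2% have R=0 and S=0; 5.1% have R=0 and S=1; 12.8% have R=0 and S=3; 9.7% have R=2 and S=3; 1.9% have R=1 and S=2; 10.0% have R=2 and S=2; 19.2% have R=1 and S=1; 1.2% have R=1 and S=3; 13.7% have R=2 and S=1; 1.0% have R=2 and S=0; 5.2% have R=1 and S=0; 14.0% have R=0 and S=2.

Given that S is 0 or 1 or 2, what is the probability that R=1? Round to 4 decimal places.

P(S=0) = 0.062 + 0.052 + 0.010 = 0.124.
P(S=1) = 0.051 + 0.192 + 0.137 = 0.380.
P(S=2) = 0.140 + 0.019 + 0.100 = 0.259.
P(S ∈ {0, 1, 2}) = 0.124 + 0.380 + 0.259 = 0.763; P(R=1, S ∈ {0, 1, 2}) = 0.052 + 0.192 + 0.019 = 0.263.
P(R=1 | S ∈ {0, 1, 2}) = 0.263/0.763 = 0.3447.

0.3447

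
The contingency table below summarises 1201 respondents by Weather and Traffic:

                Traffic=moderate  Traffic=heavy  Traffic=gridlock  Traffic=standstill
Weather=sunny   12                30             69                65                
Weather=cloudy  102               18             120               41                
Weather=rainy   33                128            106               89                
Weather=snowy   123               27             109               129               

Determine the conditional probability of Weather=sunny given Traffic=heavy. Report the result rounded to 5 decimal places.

Total with Traffic=heavy: 30 + 18 + 128 + 27 = 203.
P(Weather=sunny | Traffic=heavy) = 30/203 = 0.14778.

0.14778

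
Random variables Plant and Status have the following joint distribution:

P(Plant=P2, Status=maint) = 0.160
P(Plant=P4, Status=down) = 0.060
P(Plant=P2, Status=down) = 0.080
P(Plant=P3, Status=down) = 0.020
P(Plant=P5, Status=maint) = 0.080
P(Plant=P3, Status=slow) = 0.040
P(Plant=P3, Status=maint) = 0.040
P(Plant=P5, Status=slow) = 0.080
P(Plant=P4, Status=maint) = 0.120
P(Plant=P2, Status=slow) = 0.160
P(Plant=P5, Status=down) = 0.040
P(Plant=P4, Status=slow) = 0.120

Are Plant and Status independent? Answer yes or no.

yes

Every cell satisfies P(Plant,Status) = P(Plant)·P(Status). For instance P(Plant=P4) = 0.300, P(Status=maint) = 0.400, and 0.300×0.400 = 0.120 matches the joint entry. So Plant and Status are independent.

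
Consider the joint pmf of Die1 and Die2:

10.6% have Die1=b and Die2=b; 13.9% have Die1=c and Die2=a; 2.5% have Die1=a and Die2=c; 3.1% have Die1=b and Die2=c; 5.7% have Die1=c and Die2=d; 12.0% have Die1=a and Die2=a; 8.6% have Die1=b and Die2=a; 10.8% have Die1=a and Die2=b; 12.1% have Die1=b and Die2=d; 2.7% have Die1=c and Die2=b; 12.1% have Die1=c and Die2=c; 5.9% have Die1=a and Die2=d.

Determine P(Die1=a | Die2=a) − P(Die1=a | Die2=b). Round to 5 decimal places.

-0.10031

P(Die2=a) = 0.120 + 0.086 + 0.139 = 0.345; P(Die1=a | Die2=a) = 0.120/0.345 = 0.347826.
P(Die2=b) = 0.108 + 0.106 + 0.027 = 0.241; P(Die1=a | Die2=b) = 0.108/0.241 = 0.448133.
Difference = -0.10031.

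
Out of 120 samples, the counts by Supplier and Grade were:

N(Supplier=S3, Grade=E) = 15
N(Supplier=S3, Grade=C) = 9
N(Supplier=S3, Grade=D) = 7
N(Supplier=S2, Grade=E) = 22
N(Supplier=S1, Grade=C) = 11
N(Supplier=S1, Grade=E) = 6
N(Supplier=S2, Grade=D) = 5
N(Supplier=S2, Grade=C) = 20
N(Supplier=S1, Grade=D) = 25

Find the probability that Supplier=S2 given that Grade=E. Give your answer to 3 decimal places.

Total with Grade=E: 6 + 22 + 15 = 43.
P(Supplier=S2 | Grade=E) = 22/43 = 0.512.

0.512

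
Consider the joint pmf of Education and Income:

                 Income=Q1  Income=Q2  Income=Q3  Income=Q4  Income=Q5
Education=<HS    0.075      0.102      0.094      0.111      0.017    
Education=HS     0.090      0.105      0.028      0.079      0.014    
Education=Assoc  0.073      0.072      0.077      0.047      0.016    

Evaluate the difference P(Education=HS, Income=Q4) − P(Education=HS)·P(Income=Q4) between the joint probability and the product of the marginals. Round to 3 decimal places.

P(Education=HS) = 0.090 + 0.105 + 0.028 + 0.079 + 0.014 = 0.316.
P(Income=Q4) = 0.111 + 0.079 + 0.047 = 0.237.
P(Education=HS, Income=Q4) − P(Education=HS)P(Income=Q4) = 0.079 − 0.316×0.237 = 0.004.

0.004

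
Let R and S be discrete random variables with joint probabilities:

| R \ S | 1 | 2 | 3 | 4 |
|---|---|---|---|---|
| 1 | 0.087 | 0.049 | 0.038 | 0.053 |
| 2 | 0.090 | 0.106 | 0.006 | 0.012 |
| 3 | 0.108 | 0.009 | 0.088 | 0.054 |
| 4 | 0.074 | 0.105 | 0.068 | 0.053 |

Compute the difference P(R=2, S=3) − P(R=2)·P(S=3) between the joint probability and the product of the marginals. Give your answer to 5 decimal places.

-0.03680

P(R=2) = 0.090 + 0.106 + 0.006 + 0.012 = 0.214.
P(S=3) = 0.038 + 0.006 + 0.088 + 0.068 = 0.200.
P(R=2, S=3) − P(R=2)P(S=3) = 0.006 − 0.214×0.200 = -0.03680.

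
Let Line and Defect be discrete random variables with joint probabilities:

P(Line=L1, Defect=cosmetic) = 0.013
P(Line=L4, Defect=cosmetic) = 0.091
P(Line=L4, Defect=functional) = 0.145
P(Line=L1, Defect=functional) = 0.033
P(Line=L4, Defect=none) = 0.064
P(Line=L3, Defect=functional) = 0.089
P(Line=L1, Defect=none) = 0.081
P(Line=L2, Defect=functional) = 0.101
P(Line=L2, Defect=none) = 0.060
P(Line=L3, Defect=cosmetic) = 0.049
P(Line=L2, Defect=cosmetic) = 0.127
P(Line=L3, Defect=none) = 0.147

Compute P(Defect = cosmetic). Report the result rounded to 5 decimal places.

0.28000

P(Defect=cosmetic) = 0.013 + 0.127 + 0.049 + 0.091 = 0.280.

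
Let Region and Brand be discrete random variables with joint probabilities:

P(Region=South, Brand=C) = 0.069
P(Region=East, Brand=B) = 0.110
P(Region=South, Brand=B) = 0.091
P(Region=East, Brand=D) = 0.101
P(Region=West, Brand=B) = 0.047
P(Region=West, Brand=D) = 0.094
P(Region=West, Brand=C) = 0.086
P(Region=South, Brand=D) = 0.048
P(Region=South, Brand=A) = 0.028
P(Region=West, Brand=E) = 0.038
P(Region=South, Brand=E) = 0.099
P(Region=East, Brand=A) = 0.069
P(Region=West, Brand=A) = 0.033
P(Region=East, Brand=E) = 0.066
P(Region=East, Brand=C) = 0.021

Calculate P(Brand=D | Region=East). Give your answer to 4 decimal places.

0.2752

P(Region=East) = 0.069 + 0.110 + 0.021 + 0.101 + 0.066 = 0.367.
P(Brand=D | Region=East) = 0.101/0.367 = 0.2752.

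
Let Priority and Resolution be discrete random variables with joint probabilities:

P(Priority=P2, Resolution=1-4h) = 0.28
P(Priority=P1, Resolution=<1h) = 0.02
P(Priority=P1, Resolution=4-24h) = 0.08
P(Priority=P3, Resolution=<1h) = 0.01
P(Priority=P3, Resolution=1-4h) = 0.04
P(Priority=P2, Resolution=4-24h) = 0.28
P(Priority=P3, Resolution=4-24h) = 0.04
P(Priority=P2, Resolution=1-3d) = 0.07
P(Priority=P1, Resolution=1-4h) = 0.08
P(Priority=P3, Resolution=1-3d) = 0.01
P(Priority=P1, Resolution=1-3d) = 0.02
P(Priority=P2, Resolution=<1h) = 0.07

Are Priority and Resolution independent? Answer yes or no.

Every cell satisfies P(Priority,Resolution) = P(Priority)·P(Resolution). For instance P(Priority=P1) = 0.20, P(Resolution=4-24h) = 0.40, and 0.20×0.40 = 0.08 matches the joint entry. So Priority and Resolution are independent.

yes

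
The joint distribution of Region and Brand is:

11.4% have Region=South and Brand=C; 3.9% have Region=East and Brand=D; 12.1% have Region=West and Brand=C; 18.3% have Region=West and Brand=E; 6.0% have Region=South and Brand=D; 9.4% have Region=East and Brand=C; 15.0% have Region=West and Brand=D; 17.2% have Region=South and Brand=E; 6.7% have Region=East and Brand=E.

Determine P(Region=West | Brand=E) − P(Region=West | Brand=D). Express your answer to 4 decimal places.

-0.1688

P(Brand=E) = 0.172 + 0.067 + 0.183 = 0.422; P(Region=West | Brand=E) = 0.183/0.422 = 0.43365.
P(Brand=D) = 0.060 + 0.039 + 0.150 = 0.249; P(Region=West | Brand=D) = 0.150/0.249 = 0.60241.
Difference = -0.1688.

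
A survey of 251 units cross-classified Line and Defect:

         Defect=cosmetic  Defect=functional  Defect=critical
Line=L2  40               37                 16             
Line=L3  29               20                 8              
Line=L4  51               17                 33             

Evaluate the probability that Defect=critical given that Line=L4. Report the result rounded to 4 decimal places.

0.3267

Total with Line=L4: 51 + 17 + 33 = 101.
P(Defect=critical | Line=L4) = 33/101 = 0.3267.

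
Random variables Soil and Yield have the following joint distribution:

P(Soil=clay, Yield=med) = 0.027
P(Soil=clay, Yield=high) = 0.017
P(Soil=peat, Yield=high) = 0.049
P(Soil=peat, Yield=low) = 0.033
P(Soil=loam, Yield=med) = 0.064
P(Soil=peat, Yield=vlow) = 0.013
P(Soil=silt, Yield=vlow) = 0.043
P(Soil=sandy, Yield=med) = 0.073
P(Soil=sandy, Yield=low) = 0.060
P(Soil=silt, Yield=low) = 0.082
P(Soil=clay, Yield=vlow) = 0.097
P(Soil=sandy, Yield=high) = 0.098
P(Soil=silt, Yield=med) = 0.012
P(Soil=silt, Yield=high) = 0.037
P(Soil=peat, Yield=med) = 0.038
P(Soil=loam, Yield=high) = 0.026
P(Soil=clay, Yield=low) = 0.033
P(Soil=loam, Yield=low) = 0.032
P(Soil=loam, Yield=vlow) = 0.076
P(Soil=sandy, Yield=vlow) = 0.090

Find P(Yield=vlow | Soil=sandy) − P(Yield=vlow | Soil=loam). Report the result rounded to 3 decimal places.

-0.103

P(Soil=sandy) = 0.090 + 0.060 + 0.073 + 0.098 = 0.321; P(Yield=vlow | Soil=sandy) = 0.090/0.321 = 0.2804.
P(Soil=loam) = 0.076 + 0.032 + 0.064 + 0.026 = 0.198; P(Yield=vlow | Soil=loam) = 0.076/0.198 = 0.3838.
Difference = -0.103.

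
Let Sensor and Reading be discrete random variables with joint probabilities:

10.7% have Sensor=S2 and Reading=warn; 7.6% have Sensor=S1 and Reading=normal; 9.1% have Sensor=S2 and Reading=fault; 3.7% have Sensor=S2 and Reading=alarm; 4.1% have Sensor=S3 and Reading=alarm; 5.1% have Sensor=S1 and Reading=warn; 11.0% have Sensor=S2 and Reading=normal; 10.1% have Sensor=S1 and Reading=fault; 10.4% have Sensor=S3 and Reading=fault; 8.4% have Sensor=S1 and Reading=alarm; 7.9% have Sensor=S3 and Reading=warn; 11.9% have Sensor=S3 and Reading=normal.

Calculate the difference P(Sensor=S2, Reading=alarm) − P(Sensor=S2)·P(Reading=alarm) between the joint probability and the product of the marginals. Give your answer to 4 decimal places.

-0.0189

P(Sensor=S2) = 0.110 + 0.107 + 0.037 + 0.091 = 0.345.
P(Reading=alarm) = 0.084 + 0.037 + 0.041 = 0.162.
P(Sensor=S2, Reading=alarm) − P(Sensor=S2)P(Reading=alarm) = 0.037 − 0.345×0.162 = -0.0189.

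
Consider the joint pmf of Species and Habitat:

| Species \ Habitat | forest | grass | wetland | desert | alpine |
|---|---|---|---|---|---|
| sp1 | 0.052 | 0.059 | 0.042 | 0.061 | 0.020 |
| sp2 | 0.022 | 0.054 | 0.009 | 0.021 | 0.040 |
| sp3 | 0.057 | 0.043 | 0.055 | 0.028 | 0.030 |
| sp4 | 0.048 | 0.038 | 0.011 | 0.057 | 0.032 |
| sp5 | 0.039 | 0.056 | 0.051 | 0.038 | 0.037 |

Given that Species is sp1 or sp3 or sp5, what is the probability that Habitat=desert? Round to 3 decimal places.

P(Species=sp1) = 0.052 + 0.059 + 0.042 + 0.061 + 0.020 = 0.234.
P(Species=sp3) = 0.057 + 0.043 + 0.055 + 0.028 + 0.030 = 0.213.
P(Species=sp5) = 0.039 + 0.056 + 0.051 + 0.038 + 0.037 = 0.221.
P(Species ∈ {sp1, sp3, sp5}) = 0.234 + 0.213 + 0.221 = 0.668; P(Habitat=desert, Species ∈ {sp1, sp3, sp5}) = 0.061 + 0.028 + 0.038 = 0.127.
P(Habitat=desert | Species ∈ {sp1, sp3, sp5}) = 0.127/0.668 = 0.190.

0.190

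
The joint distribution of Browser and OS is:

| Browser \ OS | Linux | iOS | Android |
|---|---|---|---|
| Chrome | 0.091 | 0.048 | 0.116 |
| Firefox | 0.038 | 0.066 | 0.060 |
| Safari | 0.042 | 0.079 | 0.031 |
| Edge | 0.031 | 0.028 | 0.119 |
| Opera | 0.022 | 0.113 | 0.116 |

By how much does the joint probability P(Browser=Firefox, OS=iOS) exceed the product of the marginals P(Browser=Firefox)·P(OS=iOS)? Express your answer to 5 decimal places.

P(Browser=Firefox) = 0.038 + 0.066 + 0.060 = 0.164.
P(OS=iOS) = 0.048 + 0.066 + 0.079 + 0.028 + 0.113 = 0.334.
P(Browser=Firefox, OS=iOS) − P(Browser=Firefox)P(OS=iOS) = 0.066 − 0.164×0.334 = 0.01122.

0.01122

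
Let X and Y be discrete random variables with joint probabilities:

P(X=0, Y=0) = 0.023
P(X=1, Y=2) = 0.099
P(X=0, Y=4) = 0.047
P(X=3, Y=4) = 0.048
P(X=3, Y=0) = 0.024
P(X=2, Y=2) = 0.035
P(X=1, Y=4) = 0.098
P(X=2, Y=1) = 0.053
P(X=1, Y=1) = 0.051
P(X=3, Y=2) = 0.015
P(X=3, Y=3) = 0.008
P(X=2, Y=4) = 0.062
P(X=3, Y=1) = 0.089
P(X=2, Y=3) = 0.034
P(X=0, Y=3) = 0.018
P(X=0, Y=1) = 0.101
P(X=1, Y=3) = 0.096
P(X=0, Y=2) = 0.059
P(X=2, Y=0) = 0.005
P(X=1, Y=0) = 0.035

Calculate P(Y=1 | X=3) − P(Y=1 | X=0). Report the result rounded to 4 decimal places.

P(X=3) = 0.024 + 0.089 + 0.015 + 0.008 + 0.048 = 0.184; P(Y=1 | X=3) = 0.089/0.184 = 0.48370.
P(X=0) = 0.023 + 0.101 + 0.059 + 0.018 + 0.047 = 0.248; P(Y=1 | X=0) = 0.101/0.248 = 0.40726.
Difference = 0.0764.

0.0764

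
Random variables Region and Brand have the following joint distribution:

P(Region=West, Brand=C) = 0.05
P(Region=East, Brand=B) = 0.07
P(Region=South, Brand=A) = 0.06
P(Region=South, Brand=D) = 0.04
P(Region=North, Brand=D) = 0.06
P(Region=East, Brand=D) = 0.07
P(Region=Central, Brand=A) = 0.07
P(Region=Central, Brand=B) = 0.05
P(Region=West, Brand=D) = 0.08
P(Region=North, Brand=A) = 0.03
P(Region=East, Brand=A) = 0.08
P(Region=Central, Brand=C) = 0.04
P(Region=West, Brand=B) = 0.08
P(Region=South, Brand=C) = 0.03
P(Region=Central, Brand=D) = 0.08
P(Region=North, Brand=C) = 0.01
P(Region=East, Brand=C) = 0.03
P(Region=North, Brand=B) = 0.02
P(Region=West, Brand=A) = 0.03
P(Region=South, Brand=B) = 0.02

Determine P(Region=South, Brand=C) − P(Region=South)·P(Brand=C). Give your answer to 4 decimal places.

0.0060

P(Region=South) = 0.06 + 0.02 + 0.03 + 0.04 = 0.15.
P(Brand=C) = 0.01 + 0.03 + 0.03 + 0.05 + 0.04 = 0.16.
P(Region=South, Brand=C) − P(Region=South)P(Brand=C) = 0.03 − 0.15×0.16 = 0.0060.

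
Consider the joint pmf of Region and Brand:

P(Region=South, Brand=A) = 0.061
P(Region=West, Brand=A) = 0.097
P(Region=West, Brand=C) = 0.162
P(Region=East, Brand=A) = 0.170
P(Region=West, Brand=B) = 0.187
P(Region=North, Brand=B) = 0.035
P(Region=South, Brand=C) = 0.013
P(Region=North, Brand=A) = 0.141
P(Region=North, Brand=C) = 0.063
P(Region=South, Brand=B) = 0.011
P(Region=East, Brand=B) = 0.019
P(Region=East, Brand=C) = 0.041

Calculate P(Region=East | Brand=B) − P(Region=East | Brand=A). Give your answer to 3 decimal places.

P(Brand=B) = 0.035 + 0.011 + 0.019 + 0.187 = 0.252; P(Region=East | Brand=B) = 0.019/0.252 = 0.0754.
P(Brand=A) = 0.141 + 0.061 + 0.170 + 0.097 = 0.469; P(Region=East | Brand=A) = 0.170/0.469 = 0.3625.
Difference = -0.287.

-0.287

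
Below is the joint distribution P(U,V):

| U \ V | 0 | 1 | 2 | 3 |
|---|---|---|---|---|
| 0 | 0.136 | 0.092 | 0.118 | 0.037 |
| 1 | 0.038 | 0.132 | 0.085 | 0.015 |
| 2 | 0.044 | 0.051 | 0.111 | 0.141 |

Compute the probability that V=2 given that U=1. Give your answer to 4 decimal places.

0.3148

P(U=1) = 0.038 + 0.132 + 0.085 + 0.015 = 0.270.
P(V=2 | U=1) = 0.085/0.270 = 0.3148.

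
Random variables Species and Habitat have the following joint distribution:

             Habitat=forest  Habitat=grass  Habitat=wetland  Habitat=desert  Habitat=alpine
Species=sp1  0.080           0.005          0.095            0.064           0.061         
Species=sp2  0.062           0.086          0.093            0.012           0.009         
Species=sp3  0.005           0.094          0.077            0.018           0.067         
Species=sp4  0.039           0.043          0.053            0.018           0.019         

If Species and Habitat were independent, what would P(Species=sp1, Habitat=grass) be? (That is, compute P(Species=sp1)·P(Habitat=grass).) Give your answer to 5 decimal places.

0.06954

P(Species=sp1) = 0.080 + 0.005 + 0.095 + 0.064 + 0.061 = 0.305.
P(Habitat=grass) = 0.005 + 0.086 + 0.094 + 0.043 = 0.228.
Product: 0.305 × 0.228 = 0.06954.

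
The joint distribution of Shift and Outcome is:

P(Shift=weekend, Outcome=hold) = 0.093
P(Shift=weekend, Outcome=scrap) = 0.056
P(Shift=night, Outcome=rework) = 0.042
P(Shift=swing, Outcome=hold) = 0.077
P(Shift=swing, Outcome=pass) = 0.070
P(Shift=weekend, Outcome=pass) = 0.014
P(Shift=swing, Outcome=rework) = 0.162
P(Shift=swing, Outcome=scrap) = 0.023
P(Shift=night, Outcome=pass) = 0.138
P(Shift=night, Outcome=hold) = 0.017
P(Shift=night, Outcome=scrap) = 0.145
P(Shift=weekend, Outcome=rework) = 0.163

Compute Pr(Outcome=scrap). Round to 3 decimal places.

P(Outcome=scrap) = 0.023 + 0.145 + 0.056 = 0.224.

0.224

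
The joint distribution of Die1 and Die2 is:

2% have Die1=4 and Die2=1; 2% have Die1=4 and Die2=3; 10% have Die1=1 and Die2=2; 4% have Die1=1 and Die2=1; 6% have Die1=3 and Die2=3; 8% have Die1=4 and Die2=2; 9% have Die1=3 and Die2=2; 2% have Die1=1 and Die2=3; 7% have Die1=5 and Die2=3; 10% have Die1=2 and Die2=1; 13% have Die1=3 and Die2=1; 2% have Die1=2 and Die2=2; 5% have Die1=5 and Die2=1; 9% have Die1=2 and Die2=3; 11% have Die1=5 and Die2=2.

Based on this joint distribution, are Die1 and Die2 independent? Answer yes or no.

no

P(Die1=2) = 0.21 and P(Die2=2) = 0.40, so their product is 0.0840, but P(Die1=2, Die2=2) = 0.02. Since these differ, Die1 and Die2 are not independent.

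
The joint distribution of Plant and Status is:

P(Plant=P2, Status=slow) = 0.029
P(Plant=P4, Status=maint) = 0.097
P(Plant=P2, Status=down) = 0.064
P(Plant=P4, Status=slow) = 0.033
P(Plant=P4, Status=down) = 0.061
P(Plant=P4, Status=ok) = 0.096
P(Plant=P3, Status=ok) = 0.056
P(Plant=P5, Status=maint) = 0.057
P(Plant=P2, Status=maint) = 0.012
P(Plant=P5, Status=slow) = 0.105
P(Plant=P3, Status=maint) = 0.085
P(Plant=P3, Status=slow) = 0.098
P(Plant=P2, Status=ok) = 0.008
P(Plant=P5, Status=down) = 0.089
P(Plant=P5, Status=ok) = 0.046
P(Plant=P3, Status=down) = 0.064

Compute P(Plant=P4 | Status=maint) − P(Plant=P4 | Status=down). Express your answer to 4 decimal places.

P(Status=maint) = 0.012 + 0.085 + 0.097 + 0.057 = 0.251; P(Plant=P4 | Status=maint) = 0.097/0.251 = 0.38645.
P(Status=down) = 0.064 + 0.064 + 0.061 + 0.089 = 0.278; P(Plant=P4 | Status=down) = 0.061/0.278 = 0.21942.
Difference = 0.1670.

0.1670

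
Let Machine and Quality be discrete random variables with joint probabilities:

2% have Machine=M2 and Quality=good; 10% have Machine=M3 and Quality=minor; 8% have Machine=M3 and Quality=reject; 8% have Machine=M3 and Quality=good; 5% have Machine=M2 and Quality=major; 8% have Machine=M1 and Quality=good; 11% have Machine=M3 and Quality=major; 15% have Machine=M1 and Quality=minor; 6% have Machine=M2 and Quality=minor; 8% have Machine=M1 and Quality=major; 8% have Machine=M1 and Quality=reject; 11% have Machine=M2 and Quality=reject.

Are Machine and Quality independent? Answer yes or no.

P(Machine=M2) = 0.24 and P(Quality=reject) = 0.27, so their product is 0.0648, but P(Machine=M2, Quality=reject) = 0.11. Since these differ, Machine and Quality are not independent.

no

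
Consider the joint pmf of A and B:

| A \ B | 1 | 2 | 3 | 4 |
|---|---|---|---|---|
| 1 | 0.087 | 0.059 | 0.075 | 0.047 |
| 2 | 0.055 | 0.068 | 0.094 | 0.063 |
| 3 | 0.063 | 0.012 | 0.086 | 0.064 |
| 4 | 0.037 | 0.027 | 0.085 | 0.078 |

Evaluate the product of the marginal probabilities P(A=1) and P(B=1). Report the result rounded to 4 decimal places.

0.0649

P(A=1) = 0.087 + 0.059 + 0.075 + 0.047 = 0.268.
P(B=1) = 0.087 + 0.055 + 0.063 + 0.037 = 0.242.
Product: 0.268 × 0.242 = 0.0649.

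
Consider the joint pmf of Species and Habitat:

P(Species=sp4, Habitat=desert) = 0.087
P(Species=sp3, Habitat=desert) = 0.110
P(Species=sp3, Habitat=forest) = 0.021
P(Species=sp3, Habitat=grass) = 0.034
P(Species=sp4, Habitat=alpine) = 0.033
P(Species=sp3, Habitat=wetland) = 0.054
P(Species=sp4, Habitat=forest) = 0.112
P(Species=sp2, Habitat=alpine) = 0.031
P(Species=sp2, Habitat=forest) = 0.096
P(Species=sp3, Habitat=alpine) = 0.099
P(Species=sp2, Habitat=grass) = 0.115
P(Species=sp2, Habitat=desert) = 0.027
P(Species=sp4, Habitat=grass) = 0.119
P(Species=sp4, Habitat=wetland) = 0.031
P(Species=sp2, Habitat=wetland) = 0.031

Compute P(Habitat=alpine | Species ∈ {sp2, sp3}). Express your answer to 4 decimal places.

P(Species=sp2) = 0.096 + 0.115 + 0.031 + 0.027 + 0.031 = 0.300.
P(Species=sp3) = 0.021 + 0.034 + 0.054 + 0.110 + 0.099 = 0.318.
P(Species ∈ {sp2, sp3}) = 0.300 + 0.318 = 0.618; P(Habitat=alpine, Species ∈ {sp2, sp3}) = 0.031 + 0.099 = 0.130.
P(Habitat=alpine | Species ∈ {sp2, sp3}) = 0.130/0.618 = 0.2104.

0.2104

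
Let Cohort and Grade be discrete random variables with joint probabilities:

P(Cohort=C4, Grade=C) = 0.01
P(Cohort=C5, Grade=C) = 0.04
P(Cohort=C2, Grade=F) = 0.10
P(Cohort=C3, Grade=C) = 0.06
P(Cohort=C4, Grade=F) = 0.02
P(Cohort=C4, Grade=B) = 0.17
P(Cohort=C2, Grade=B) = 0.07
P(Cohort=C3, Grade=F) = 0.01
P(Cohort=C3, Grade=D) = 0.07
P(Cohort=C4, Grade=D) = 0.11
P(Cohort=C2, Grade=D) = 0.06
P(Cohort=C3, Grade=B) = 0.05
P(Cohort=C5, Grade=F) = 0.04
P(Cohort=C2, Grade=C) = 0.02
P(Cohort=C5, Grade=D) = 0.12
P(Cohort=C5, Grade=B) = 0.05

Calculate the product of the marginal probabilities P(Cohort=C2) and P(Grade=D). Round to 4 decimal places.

P(Cohort=C2) = 0.07 + 0.02 + 0.06 + 0.10 = 0.25.
P(Grade=D) = 0.06 + 0.07 + 0.11 + 0.12 = 0.36.
Product: 0.25 × 0.36 = 0.0900.

0.0900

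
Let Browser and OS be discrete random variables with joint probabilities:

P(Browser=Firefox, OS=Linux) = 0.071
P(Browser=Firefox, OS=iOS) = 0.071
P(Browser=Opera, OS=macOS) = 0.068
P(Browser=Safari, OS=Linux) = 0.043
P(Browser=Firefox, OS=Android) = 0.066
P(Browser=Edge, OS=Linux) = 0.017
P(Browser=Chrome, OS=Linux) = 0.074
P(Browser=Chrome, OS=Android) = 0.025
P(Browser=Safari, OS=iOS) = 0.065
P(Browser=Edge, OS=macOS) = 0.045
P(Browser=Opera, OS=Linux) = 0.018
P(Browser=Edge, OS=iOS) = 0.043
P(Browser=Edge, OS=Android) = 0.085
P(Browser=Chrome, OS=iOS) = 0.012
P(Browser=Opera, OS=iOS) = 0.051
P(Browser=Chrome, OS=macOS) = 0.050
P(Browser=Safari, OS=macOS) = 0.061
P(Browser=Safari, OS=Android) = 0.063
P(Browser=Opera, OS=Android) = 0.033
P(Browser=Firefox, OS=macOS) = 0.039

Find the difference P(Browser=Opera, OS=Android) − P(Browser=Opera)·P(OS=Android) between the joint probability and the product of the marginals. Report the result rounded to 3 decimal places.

P(Browser=Opera) = 0.068 + 0.018 + 0.051 + 0.033 = 0.170.
P(OS=Android) = 0.025 + 0.066 + 0.063 + 0.085 + 0.033 = 0.272.
P(Browser=Opera, OS=Android) − P(Browser=Opera)P(OS=Android) = 0.033 − 0.170×0.272 = -0.013.

-0.013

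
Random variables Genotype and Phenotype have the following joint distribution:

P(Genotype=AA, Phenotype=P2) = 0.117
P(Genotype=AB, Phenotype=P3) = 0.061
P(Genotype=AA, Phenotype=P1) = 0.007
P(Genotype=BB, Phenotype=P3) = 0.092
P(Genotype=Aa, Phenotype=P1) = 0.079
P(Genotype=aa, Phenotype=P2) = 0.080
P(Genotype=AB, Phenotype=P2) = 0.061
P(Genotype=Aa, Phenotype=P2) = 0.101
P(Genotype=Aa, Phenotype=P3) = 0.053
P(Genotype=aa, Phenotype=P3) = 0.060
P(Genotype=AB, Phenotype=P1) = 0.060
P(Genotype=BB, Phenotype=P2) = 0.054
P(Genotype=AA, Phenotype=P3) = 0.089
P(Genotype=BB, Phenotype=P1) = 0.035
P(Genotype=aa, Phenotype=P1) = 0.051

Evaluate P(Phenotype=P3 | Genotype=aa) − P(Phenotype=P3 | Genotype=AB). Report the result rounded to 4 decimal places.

P(Genotype=aa) = 0.051 + 0.080 + 0.060 = 0.191; P(Phenotype=P3 | Genotype=aa) = 0.060/0.191 = 0.31414.
P(Genotype=AB) = 0.060 + 0.061 + 0.061 = 0.182; P(Phenotype=P3 | Genotype=AB) = 0.061/0.182 = 0.33516.
Difference = -0.0210.

-0.0210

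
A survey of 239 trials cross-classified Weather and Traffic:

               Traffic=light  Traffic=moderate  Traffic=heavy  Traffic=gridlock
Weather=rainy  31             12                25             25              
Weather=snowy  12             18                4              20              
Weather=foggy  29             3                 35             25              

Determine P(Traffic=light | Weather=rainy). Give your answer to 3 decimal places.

0.333

Total with Weather=rainy: 31 + 12 + 25 + 25 = 93.
P(Traffic=light | Weather=rainy) = 31/93 = 0.333.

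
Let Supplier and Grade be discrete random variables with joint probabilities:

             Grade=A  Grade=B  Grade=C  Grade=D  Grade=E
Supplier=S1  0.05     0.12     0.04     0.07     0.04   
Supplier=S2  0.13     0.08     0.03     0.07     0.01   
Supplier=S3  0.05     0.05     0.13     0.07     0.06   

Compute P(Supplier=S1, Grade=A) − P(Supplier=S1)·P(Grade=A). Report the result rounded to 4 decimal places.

-0.0236

P(Supplier=S1) = 0.05 + 0.12 + 0.04 + 0.07 + 0.04 = 0.32.
P(Grade=A) = 0.05 + 0.13 + 0.05 = 0.23.
P(Supplier=S1, Grade=A) − P(Supplier=S1)P(Grade=A) = 0.05 − 0.32×0.23 = -0.0236.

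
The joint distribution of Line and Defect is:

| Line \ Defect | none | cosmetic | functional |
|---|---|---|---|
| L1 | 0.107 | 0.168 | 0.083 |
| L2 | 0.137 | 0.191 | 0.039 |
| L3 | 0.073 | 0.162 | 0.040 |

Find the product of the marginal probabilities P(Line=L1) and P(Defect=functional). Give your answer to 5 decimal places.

0.05800

P(Line=L1) = 0.107 + 0.168 + 0.083 = 0.358.
P(Defect=functional) = 0.083 + 0.039 + 0.040 = 0.162.
Product: 0.358 × 0.162 = 0.05800.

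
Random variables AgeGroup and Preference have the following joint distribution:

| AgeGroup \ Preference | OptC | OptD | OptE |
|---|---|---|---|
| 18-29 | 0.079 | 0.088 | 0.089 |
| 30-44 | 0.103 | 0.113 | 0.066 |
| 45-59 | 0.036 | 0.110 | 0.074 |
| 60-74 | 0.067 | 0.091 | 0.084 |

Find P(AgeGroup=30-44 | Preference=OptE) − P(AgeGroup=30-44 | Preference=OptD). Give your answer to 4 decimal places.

P(Preference=OptE) = 0.089 + 0.066 + 0.074 + 0.084 = 0.313; P(AgeGroup=30-44 | Preference=OptE) = 0.066/0.313 = 0.21086.
P(Preference=OptD) = 0.088 + 0.113 + 0.110 + 0.091 = 0.402; P(AgeGroup=30-44 | Preference=OptD) = 0.113/0.402 = 0.28109.
Difference = -0.0702.

-0.0702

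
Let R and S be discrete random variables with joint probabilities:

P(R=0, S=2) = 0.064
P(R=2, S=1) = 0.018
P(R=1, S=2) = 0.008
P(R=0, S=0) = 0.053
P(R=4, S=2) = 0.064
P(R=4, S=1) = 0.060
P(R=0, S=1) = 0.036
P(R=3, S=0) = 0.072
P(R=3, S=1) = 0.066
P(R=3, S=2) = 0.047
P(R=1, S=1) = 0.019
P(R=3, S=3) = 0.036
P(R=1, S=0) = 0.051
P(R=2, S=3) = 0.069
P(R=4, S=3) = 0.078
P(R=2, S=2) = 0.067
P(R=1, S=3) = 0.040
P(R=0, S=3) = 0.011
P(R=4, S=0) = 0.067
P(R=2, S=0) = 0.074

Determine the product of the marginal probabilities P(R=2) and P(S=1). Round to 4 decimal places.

P(R=2) = 0.074 + 0.018 + 0.067 + 0.069 = 0.228.
P(S=1) = 0.036 + 0.019 + 0.018 + 0.066 + 0.060 = 0.199.
Product: 0.228 × 0.199 = 0.0454.

0.0454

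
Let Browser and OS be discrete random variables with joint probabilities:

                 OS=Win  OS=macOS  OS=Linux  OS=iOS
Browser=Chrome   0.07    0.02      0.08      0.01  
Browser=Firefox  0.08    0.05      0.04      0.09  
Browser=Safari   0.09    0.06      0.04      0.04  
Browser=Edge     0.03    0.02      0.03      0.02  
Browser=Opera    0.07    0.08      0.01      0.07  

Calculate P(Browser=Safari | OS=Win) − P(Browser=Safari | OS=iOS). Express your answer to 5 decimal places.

P(OS=Win) = 0.07 + 0.08 + 0.09 + 0.03 + 0.07 = 0.34; P(Browser=Safari | OS=Win) = 0.09/0.34 = 0.264706.
P(OS=iOS) = 0.01 + 0.09 + 0.04 + 0.02 + 0.07 = 0.23; P(Browser=Safari | OS=iOS) = 0.04/0.23 = 0.173913.
Difference = 0.09079.

0.09079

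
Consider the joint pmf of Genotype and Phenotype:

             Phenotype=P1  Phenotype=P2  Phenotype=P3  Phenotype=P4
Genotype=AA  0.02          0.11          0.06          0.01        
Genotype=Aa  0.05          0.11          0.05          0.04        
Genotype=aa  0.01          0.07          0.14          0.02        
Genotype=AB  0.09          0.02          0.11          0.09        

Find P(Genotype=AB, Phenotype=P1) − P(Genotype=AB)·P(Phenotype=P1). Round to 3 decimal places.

P(Genotype=AB) = 0.09 + 0.02 + 0.11 + 0.09 = 0.31.
P(Phenotype=P1) = 0.02 + 0.05 + 0.01 + 0.09 = 0.17.
P(Genotype=AB, Phenotype=P1) − P(Genotype=AB)P(Phenotype=P1) = 0.09 − 0.31×0.17 = 0.037.

0.037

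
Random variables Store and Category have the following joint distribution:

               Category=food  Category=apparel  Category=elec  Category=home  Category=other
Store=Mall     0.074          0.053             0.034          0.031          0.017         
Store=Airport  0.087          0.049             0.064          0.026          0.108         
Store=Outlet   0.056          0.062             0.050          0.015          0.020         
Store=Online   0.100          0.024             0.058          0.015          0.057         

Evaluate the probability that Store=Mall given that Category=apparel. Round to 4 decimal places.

P(Category=apparel) = 0.053 + 0.049 + 0.062 + 0.024 = 0.188.
P(Store=Mall | Category=apparel) = 0.053/0.188 = 0.2819.

0.2819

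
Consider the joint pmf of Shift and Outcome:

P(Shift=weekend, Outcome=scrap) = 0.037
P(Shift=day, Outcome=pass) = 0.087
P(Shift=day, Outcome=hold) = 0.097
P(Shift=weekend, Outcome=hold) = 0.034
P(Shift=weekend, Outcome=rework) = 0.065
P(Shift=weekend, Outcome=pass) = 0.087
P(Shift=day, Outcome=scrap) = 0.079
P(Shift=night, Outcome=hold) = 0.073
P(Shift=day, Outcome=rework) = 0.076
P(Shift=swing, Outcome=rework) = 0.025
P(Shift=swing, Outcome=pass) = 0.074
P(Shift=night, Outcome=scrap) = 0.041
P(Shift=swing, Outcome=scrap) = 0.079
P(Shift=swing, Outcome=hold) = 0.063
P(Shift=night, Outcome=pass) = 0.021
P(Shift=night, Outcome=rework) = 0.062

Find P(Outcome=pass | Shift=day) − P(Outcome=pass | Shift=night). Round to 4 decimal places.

P(Shift=day) = 0.087 + 0.076 + 0.079 + 0.097 = 0.339; P(Outcome=pass | Shift=day) = 0.087/0.339 = 0.25664.
P(Shift=night) = 0.021 + 0.062 + 0.041 + 0.073 = 0.197; P(Outcome=pass | Shift=night) = 0.021/0.197 = 0.10660.
Difference = 0.1500.

0.1500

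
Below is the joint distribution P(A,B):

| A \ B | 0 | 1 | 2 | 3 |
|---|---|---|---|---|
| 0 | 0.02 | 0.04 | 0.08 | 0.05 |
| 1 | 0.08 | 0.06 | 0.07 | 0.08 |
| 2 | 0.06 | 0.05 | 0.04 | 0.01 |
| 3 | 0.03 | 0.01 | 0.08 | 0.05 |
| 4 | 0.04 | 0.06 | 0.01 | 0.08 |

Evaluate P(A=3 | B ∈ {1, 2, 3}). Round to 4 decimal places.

P(B=1) = 0.04 + 0.06 + 0.05 + 0.01 + 0.06 = 0.22.
P(B=2) = 0.08 + 0.07 + 0.04 + 0.08 + 0.01 = 0.28.
P(B=3) = 0.05 + 0.08 + 0.01 + 0.05 + 0.08 = 0.27.
P(B ∈ {1, 2, 3}) = 0.22 + 0.28 + 0.27 = 0.77; P(A=3, B ∈ {1, 2, 3}) = 0.01 + 0.08 + 0.05 = 0.14.
P(A=3 | B ∈ {1, 2, 3}) = 0.14/0.77 = 0.1818.

0.1818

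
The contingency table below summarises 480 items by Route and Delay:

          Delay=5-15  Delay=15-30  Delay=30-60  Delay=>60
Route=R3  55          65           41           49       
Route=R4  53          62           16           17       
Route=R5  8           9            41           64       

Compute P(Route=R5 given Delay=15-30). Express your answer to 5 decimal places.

Total with Delay=15-30: 65 + 62 + 9 = 136.
P(Route=R5 | Delay=15-30) = 9/136 = 0.06618.

0.06618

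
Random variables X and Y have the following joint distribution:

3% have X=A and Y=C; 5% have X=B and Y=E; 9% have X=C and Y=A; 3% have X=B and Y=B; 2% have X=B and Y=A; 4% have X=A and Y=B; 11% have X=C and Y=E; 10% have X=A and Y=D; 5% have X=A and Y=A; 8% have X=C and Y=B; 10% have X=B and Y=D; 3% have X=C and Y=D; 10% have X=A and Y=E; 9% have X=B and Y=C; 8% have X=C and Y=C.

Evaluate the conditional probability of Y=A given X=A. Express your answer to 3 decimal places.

P(X=A) = 0.05 + 0.04 + 0.03 + 0.10 + 0.10 = 0.32.
P(Y=A | X=A) = 0.05/0.32 = 0.156.

0.156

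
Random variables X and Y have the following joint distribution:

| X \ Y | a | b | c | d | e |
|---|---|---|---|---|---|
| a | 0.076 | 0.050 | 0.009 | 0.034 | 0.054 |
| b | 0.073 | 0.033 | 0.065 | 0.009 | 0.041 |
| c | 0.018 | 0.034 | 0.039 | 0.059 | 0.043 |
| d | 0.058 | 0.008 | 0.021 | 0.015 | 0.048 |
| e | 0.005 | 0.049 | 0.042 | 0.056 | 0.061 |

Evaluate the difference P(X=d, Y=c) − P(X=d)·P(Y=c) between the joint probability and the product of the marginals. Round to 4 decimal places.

P(X=d) = 0.058 + 0.008 + 0.021 + 0.015 + 0.048 = 0.150.
P(Y=c) = 0.009 + 0.065 + 0.039 + 0.021 + 0.042 = 0.176.
P(X=d, Y=c) − P(X=d)P(Y=c) = 0.021 − 0.150×0.176 = -0.0054.

-0.0054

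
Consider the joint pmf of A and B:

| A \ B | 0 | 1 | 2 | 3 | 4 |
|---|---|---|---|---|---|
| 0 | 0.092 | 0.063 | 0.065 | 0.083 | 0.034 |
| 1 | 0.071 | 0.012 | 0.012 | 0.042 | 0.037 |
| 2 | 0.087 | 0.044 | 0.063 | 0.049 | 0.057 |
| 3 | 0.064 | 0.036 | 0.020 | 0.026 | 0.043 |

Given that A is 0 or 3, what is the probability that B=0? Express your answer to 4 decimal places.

P(A=0) = 0.092 + 0.063 + 0.065 + 0.083 + 0.034 = 0.337.
P(A=3) = 0.064 + 0.036 + 0.020 + 0.026 + 0.043 = 0.189.
P(A ∈ {0, 3}) = 0.337 + 0.189 = 0.526; P(B=0, A ∈ {0, 3}) = 0.092 + 0.064 = 0.156.
P(B=0 | A ∈ {0, 3}) = 0.156/0.526 = 0.2966.

0.2966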